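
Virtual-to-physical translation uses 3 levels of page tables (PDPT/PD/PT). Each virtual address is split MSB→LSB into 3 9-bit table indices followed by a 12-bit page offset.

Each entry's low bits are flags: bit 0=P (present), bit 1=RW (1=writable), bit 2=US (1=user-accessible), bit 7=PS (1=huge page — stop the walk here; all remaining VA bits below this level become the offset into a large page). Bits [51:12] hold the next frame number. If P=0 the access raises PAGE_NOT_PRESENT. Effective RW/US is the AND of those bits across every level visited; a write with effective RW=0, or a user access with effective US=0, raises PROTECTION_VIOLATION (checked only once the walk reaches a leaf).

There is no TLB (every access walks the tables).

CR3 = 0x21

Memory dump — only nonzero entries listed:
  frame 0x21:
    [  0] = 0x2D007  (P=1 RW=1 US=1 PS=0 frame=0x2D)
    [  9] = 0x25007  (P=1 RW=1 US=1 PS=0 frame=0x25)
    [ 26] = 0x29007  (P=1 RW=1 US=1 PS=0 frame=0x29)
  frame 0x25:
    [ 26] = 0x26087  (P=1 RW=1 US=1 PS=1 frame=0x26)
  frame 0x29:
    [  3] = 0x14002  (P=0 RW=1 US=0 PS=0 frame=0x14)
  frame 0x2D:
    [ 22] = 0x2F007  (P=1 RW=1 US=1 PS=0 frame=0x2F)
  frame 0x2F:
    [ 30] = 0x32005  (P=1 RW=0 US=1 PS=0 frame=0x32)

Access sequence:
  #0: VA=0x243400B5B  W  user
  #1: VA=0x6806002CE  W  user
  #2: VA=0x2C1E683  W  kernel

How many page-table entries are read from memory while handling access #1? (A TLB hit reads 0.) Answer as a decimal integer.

Walk each access:
#0 VA=0x243400B5B (w,user):
  [0] read 0x21 idx=9: raw=0x25007 flags P=1 W=1 U=1 S=0
  [1] read 0x25 idx=26: raw=0x26087 flags P=1 W=1 U=1 S=1
  ⇒ phys 0x26B5B (huge @L1)  [2 reads]
#1 VA=0x6806002CE (w,user):
  [0] read 0x21 idx=26: raw=0x29007 flags P=1 W=1 U=1 S=0
  [1] read 0x29 idx=3: raw=0x14002 flags P=0 W=1 U=0 S=0
  ✗ PAGE_NOT_PRESENT  [2 reads]
#2 VA=0x2C1E683 (w,kernel):
  [0] read 0x21 idx=0: raw=0x2D007 flags P=1 W=1 U=1 S=0
  [1] read 0x2D idx=22: raw=0x2F007 flags P=1 W=1 U=1 S=0
  [2] read 0x2F idx=30: raw=0x32005 flags P=1 W=0 U=1 S=0
  ✗ PROTECTION_VIOLATION  [3 reads]

Entries read for #1: 2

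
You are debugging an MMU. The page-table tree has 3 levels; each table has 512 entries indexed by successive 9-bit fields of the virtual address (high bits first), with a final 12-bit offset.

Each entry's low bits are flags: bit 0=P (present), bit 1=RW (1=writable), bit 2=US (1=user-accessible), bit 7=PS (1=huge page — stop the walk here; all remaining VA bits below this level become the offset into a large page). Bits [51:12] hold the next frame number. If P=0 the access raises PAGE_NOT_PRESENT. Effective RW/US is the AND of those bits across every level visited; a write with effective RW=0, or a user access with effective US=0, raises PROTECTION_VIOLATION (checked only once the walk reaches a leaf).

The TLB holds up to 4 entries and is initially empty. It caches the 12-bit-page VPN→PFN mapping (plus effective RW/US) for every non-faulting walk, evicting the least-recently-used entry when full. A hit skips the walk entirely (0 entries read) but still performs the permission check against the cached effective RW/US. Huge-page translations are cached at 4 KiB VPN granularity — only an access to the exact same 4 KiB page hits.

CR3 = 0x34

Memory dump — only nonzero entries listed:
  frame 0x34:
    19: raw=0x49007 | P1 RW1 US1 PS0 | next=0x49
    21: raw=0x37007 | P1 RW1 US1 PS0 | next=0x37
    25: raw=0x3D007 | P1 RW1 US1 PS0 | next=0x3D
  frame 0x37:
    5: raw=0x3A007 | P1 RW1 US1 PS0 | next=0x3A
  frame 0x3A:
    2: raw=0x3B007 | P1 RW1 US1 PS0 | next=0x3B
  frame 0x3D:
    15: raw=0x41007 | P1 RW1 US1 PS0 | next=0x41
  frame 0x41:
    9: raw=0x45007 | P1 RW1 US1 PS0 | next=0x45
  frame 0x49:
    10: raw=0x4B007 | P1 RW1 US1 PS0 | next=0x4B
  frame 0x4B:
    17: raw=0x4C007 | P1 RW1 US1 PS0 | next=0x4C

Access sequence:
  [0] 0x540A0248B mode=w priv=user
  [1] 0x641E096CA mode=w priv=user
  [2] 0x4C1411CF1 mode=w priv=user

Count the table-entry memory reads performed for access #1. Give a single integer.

Walk each access:
#0 VA=0x540A0248B (w,user):
  [0] read 0x34 idx=21: raw=0x37007 flags P=1 W=1 U=1 S=0
  [1] read 0x37 idx=5: raw=0x3A007 flags P=1 W=1 U=1 S=0
  [2] read 0x3A idx=2: raw=0x3B007 flags P=1 W=1 U=1 S=0
  ⇒ phys 0x3B48B  [3 reads]
#1 VA=0x641E096CA (w,user):
  [0] read 0x34 idx=25: raw=0x3D007 flags P=1 W=1 U=1 S=0
  [1] read 0x3D idx=15: raw=0x41007 flags P=1 W=1 U=1 S=0
  [2] read 0x41 idx=9: raw=0x45007 flags P=1 W=1 U=1 S=0
  ⇒ phys 0x456CA  [3 reads]
#2 VA=0x4C1411CF1 (w,user):
  [0] read 0x34 idx=19: raw=0x49007 flags P=1 W=1 U=1 S=0
  [1] read 0x49 idx=10: raw=0x4B007 flags P=1 W=1 U=1 S=0
  [2] read 0x4B idx=17: raw=0x4C007 flags P=1 W=1 U=1 S=0
  ⇒ phys 0x4CCF1  [3 reads]

Entries read for #1: 3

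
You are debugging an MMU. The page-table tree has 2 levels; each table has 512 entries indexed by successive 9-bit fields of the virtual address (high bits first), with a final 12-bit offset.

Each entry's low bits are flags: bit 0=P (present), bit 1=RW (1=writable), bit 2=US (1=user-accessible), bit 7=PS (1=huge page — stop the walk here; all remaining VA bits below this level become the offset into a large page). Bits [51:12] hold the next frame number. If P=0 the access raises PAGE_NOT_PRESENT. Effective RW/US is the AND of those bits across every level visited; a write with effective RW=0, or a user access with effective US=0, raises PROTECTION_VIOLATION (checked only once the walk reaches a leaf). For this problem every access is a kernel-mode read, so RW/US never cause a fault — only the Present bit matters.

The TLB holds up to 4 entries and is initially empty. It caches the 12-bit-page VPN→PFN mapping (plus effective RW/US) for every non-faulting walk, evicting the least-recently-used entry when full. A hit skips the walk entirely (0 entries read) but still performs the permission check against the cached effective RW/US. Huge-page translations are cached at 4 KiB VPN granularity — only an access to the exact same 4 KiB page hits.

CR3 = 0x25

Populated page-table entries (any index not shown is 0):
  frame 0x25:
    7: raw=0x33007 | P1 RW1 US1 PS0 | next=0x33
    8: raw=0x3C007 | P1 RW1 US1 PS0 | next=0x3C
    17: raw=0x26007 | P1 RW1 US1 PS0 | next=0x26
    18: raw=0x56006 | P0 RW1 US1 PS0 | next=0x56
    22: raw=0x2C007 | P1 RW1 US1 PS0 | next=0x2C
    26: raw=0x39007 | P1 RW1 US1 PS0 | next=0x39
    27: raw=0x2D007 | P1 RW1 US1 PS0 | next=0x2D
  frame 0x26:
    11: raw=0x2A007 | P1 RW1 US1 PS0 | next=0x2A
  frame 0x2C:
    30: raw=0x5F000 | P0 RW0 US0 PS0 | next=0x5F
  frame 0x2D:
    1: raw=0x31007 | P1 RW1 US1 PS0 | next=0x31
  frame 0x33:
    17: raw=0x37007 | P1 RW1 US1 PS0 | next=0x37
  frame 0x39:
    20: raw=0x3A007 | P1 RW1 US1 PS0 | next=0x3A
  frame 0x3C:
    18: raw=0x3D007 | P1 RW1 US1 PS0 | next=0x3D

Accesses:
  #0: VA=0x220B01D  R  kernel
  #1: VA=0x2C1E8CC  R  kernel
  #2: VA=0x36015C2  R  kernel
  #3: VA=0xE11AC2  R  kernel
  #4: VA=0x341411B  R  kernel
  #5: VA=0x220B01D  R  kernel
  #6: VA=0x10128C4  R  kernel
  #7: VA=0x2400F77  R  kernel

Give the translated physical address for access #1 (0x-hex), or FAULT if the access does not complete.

Walk each access:
#0 VA=0x220B01D (r,kernel):
  lvl0: tbl 0x25, slot 17 ⇒ 0x26007 (P1/RW1/US1/PS0)
  lvl1: tbl 0x26, slot 11 ⇒ 0x2A007 (P1/RW1/US1/PS0)
  ✓ 0x2A01D  — 2 lookups
#1 VA=0x2C1E8CC (r,kernel):
  lvl0: tbl 0x25, slot 22 ⇒ 0x2C007 (P1/RW1/US1/PS0)
  lvl1: tbl 0x2C, slot 30 ⇒ 0x5F000 (P0/RW0/US0/PS0)
  ⇒ fault: PAGE_NOT_PRESENT  — 2 lookups
#2 VA=0x36015C2 (r,kernel):
  lvl0: tbl 0x25, slot 27 ⇒ 0x2D007 (P1/RW1/US1/PS0)
  lvl1: tbl 0x2D, slot 1 ⇒ 0x31007 (P1/RW1/US1/PS0)
  ✓ 0x315C2  — 2 lookups
#3 VA=0xE11AC2 (r,kernel):
  lvl0: tbl 0x25, slot 7 ⇒ 0x33007 (P1/RW1/US1/PS0)
  lvl1: tbl 0x33, slot 17 ⇒ 0x37007 (P1/RW1/US1/PS0)
  ✓ 0x37AC2  — 2 lookups
#4 VA=0x341411B (r,kernel):
  lvl0: tbl 0x25, slot 26 ⇒ 0x39007 (P1/RW1/US1/PS0)
  lvl1: tbl 0x39, slot 20 ⇒ 0x3A007 (P1/RW1/US1/PS0)
  ✓ 0x3A11B  — 2 lookups
#5 VA=0x220B01D (r,kernel):
  TLB hit vpn=0x220B → PA=0x2A01D
#6 VA=0x10128C4 (r,kernel):
  lvl0: tbl 0x25, slot 8 ⇒ 0x3C007 (P1/RW1/US1/PS0)
  lvl1: tbl 0x3C, slot 18 ⇒ 0x3D007 (P1/RW1/US1/PS0)
  ✓ 0x3D8C4  — 2 lookups
#7 VA=0x2400F77 (r,kernel):
  lvl0: tbl 0x25, slot 18 ⇒ 0x56006 (P0/RW1/US1/PS0)
  ⇒ fault: PAGE_NOT_PRESENT  — 1 lookups

Access #1 PA: FAULT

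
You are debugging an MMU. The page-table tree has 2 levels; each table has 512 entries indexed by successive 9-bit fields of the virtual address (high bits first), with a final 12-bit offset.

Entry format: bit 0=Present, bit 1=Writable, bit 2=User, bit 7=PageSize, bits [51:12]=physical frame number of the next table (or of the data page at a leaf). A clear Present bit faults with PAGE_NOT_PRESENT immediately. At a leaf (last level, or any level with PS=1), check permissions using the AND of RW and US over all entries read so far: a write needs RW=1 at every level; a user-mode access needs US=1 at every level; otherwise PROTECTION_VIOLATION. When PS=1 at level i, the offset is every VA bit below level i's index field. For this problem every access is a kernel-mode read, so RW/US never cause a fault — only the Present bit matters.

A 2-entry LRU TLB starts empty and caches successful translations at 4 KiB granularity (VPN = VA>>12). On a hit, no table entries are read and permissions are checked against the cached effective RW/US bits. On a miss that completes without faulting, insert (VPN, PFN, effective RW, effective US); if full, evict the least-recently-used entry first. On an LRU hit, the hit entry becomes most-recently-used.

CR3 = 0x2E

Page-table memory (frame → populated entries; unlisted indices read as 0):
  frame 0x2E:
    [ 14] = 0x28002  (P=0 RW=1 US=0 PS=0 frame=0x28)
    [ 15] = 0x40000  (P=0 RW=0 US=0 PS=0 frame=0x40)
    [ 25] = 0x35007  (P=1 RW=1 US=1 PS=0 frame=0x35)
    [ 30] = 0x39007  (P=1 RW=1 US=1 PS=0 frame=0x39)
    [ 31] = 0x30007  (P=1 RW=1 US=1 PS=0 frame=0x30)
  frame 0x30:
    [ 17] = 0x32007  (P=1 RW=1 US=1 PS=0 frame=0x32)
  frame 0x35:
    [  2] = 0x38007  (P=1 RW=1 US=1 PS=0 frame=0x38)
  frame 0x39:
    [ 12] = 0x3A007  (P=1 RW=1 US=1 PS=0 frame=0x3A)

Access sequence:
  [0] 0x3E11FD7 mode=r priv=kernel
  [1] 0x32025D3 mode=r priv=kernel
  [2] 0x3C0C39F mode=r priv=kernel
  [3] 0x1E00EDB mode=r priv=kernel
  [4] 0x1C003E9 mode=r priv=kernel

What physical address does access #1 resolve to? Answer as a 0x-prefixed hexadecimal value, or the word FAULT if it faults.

Per-access translation:
#0 VA=0x3E11FD7 (r,kernel):
  L0: frame=0x2E idx=31 entry=0x30007 [P=1 RW=1 US=1 PS=0]
  L1: frame=0x30 idx=17 entry=0x32007 [P=1 RW=1 US=1 PS=0]
  ⇒ phys 0x32FD7  [2 reads]
#1 VA=0x32025D3 (r,kernel):
  L0: frame=0x2E idx=25 entry=0x35007 [P=1 RW=1 US=1 PS=0]
  L1: frame=0x35 idx=2 entry=0x38007 [P=1 RW=1 US=1 PS=0]
  ⇒ phys 0x385D3  [2 reads]
#2 VA=0x3C0C39F (r,kernel):
  L0: frame=0x2E idx=30 entry=0x39007 [P=1 RW=1 US=1 PS=0]
  L1: frame=0x39 idx=12 entry=0x3A007 [P=1 RW=1 US=1 PS=0]
  ⇒ phys 0x3A39F  [2 reads]
#3 VA=0x1E00EDB (r,kernel):
  L0: frame=0x2E idx=15 entry=0x40000 [P=0 RW=0 US=0 PS=0]
  → PAGE_NOT_PRESENT  (1 entries read)
#4 VA=0x1C003E9 (r,kernel):
  L0: frame=0x2E idx=14 entry=0x28002 [P=0 RW=1 US=0 PS=0]
  → PAGE_NOT_PRESENT  (1 entries read)

Access #1 PA: 0x385D3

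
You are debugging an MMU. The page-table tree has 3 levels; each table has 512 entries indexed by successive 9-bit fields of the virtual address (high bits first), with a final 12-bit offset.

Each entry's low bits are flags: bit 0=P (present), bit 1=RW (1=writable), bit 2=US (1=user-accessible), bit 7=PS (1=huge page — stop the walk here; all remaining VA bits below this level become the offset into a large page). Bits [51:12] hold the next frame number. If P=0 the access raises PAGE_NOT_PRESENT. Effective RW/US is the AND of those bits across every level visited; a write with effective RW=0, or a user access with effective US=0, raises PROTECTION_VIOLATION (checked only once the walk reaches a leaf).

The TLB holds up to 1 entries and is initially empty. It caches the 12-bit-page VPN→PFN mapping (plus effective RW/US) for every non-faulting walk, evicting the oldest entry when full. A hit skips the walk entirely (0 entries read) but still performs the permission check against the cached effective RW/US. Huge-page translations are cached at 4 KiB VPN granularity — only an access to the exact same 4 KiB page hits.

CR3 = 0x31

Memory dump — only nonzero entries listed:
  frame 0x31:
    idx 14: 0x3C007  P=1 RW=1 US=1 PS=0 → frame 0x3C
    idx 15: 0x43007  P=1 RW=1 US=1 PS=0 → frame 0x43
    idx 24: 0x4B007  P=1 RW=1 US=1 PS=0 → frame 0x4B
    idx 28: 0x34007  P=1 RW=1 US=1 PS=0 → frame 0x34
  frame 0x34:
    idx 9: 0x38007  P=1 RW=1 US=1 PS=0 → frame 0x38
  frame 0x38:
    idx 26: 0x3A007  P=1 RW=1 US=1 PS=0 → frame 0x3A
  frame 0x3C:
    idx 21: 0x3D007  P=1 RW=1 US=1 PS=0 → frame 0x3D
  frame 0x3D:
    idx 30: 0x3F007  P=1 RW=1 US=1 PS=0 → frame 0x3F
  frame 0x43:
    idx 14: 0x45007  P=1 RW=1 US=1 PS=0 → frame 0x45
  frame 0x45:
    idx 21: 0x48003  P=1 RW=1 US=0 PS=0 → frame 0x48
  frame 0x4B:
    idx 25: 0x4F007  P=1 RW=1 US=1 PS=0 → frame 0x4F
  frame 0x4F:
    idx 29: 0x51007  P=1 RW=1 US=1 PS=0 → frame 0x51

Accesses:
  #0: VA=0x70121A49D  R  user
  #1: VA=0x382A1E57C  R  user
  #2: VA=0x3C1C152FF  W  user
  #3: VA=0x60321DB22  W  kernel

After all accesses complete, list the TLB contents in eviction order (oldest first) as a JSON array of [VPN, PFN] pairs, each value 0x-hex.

Per-access translation:
#0 VA=0x70121A49D (r,user):
  lvl0: tbl 0x31, slot 28 ⇒ 0x34007 (P1/RW1/US1/PS0)
  lvl1: tbl 0x34, slot 9 ⇒ 0x38007 (P1/RW1/US1/PS0)
  lvl2: tbl 0x38, slot 26 ⇒ 0x3A007 (P1/RW1/US1/PS0)
  → PA=0x3A49D  (3 entries read)
#1 VA=0x382A1E57C (r,user):
  lvl0: tbl 0x31, slot 14 ⇒ 0x3C007 (P1/RW1/US1/PS0)
  lvl1: tbl 0x3C, slot 21 ⇒ 0x3D007 (P1/RW1/US1/PS0)
  lvl2: tbl 0x3D, slot 30 ⇒ 0x3F007 (P1/RW1/US1/PS0)
  → PA=0x3F57C  (3 entries read)
#2 VA=0x3C1C152FF (w,user):
  lvl0: tbl 0x31, slot 15 ⇒ 0x43007 (P1/RW1/US1/PS0)
  lvl1: tbl 0x43, slot 14 ⇒ 0x45007 (P1/RW1/US1/PS0)
  lvl2: tbl 0x45, slot 21 ⇒ 0x48003 (P1/RW1/US0/PS0)
  ⇒ fault: PROTECTION_VIOLATION  — 3 lookups
#3 VA=0x60321DB22 (w,kernel):
  lvl0: tbl 0x31, slot 24 ⇒ 0x4B007 (P1/RW1/US1/PS0)
  lvl1: tbl 0x4B, slot 25 ⇒ 0x4F007 (P1/RW1/US1/PS0)
  lvl2: tbl 0x4F, slot 29 ⇒ 0x51007 (P1/RW1/US1/PS0)
  → PA=0x51B22  (3 entries read)

TLB: [["0x60321D", "0x51"]]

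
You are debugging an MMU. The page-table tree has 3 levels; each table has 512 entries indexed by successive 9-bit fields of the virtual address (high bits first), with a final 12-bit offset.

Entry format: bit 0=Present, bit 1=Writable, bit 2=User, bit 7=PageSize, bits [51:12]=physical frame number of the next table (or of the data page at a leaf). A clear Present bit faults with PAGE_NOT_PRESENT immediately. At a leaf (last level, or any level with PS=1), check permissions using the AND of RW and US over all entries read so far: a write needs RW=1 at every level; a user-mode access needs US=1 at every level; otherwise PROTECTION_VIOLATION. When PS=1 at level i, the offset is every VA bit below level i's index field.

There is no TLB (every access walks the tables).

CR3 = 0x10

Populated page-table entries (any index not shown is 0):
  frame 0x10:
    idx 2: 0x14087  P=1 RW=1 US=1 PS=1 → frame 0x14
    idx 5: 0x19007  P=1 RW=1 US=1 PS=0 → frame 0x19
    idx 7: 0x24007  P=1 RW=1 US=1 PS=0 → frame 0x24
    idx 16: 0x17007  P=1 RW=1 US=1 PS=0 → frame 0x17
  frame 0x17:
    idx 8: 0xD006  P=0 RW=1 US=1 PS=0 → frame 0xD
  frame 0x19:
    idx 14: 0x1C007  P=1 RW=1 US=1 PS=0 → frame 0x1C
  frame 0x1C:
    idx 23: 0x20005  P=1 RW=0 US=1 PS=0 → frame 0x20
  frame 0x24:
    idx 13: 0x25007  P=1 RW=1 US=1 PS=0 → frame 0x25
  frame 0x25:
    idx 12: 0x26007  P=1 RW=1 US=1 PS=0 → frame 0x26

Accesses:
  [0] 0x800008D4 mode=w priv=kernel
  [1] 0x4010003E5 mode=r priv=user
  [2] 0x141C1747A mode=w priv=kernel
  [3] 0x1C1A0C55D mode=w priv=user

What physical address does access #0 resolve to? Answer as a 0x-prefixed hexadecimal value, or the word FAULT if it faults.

Walk each access:
#0 VA=0x800008D4 (w,kernel):
  [0] read 0x10 idx=2: raw=0x14087 flags P=1 W=1 U=1 S=1
  → PA=0x148D4 (huge @L0)  (1 entries read)
#1 VA=0x4010003E5 (r,user):
  [0] read 0x10 idx=16: raw=0x17007 flags P=1 W=1 U=1 S=0
  [1] read 0x17 idx=8: raw=0xD006 flags P=0 W=1 U=1 S=0
  ⇒ fault: PAGE_NOT_PRESENT  — 2 lookups
#2 VA=0x141C1747A (w,kernel):
  [0] read 0x10 idx=5: raw=0x19007 flags P=1 W=1 U=1 S=0
  [1] read 0x19 idx=14: raw=0x1C007 flags P=1 W=1 U=1 S=0
  [2] read 0x1C idx=23: raw=0x20005 flags P=1 W=0 U=1 S=0
  ⇒ fault: PROTECTION_VIOLATION  — 3 lookups
#3 VA=0x1C1A0C55D (w,user):
  [0] read 0x10 idx=7: raw=0x24007 flags P=1 W=1 U=1 S=0
  [1] read 0x24 idx=13: raw=0x25007 flags P=1 W=1 U=1 S=0
  [2] read 0x25 idx=12: raw=0x26007 flags P=1 W=1 U=1 S=0
  → PA=0x2655D  (3 entries read)

Access #0 PA: 0x148D4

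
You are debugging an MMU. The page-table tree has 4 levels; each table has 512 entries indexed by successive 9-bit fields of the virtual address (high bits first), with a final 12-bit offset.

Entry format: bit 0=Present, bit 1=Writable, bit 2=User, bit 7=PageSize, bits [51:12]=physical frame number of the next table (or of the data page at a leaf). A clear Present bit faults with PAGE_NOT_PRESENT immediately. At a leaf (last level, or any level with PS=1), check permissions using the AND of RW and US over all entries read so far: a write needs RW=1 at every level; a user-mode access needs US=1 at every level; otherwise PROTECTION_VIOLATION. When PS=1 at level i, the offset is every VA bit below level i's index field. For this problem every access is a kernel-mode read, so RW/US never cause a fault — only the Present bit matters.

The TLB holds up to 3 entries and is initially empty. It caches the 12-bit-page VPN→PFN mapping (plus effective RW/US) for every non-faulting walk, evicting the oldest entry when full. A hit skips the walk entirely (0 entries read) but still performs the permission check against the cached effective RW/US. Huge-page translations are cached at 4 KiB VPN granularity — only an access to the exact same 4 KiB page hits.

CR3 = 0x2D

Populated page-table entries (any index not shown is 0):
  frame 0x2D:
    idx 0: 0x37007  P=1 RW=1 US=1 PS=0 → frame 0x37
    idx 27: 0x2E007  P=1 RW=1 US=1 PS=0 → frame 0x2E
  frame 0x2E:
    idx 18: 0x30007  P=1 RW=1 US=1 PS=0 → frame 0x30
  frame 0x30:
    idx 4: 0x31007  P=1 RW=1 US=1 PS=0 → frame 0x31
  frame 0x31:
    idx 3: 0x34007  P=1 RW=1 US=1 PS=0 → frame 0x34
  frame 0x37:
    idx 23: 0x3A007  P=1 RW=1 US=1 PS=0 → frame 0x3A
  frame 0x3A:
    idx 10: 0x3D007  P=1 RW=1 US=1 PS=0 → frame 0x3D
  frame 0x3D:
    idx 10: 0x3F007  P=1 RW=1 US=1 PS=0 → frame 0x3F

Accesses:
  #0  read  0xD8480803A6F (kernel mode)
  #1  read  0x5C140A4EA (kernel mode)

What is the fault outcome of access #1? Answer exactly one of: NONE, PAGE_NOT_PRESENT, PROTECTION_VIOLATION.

Trace:
#0 VA=0xD8480803A6F (r,kernel):
  [0] read 0x2D idx=27: raw=0x2E007 flags P=1 W=1 U=1 S=0
  [1] read 0x2E idx=18: raw=0x30007 flags P=1 W=1 U=1 S=0
  [2] read 0x30 idx=4: raw=0x31007 flags P=1 W=1 U=1 S=0
  [3] read 0x31 idx=3: raw=0x34007 flags P=1 W=1 U=1 S=0
  ⇒ phys 0x34A6F  [4 reads]
#1 VA=0x5C140A4EA (r,kernel):
  [0] read 0x2D idx=0: raw=0x37007 flags P=1 W=1 U=1 S=0
  [1] read 0x37 idx=23: raw=0x3A007 flags P=1 W=1 U=1 S=0
  [2] read 0x3A idx=10: raw=0x3D007 flags P=1 W=1 U=1 S=0
  [3] read 0x3D idx=10: raw=0x3F007 flags P=1 W=1 U=1 S=0
  ⇒ phys 0x3F4EA  [4 reads]

Access #1 fault: NONE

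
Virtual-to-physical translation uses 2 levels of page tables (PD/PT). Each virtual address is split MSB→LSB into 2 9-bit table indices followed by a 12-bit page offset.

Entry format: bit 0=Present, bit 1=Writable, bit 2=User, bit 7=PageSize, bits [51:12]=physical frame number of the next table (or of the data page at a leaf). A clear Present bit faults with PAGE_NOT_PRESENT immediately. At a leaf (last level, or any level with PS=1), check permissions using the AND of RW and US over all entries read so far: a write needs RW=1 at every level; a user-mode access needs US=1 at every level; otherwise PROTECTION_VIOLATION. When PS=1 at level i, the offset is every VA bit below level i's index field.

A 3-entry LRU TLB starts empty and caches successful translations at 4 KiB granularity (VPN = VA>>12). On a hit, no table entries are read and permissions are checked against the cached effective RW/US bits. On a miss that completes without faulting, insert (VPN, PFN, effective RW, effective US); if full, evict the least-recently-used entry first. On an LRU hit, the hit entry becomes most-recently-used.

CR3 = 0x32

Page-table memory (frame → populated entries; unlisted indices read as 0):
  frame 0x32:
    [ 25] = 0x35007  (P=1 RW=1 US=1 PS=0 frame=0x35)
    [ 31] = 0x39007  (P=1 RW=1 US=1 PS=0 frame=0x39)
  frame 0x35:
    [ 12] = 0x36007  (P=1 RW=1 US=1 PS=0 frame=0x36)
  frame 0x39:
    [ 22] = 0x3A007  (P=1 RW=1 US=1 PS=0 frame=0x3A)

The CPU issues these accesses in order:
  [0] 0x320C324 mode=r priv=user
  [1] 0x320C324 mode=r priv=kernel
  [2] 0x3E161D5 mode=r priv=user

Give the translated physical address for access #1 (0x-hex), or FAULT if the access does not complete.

Per-access translation:
#0 VA=0x320C324 (r,user):
  lvl0: tbl 0x32, slot 25 ⇒ 0x35007 (P1/RW1/US1/PS0)
  lvl1: tbl 0x35, slot 12 ⇒ 0x36007 (P1/RW1/US1/PS0)
  ✓ 0x36324  — 2 lookups
#1 VA=0x320C324 (r,kernel):
  TLB hit vpn=0x320C → PA=0x36324
#2 VA=0x3E161D5 (r,user):
  lvl0: tbl 0x32, slot 31 ⇒ 0x39007 (P1/RW1/US1/PS0)
  lvl1: tbl 0x39, slot 22 ⇒ 0x3A007 (P1/RW1/US1/PS0)
  ✓ 0x3A1D5  — 2 lookups

Access #1 PA: 0x36324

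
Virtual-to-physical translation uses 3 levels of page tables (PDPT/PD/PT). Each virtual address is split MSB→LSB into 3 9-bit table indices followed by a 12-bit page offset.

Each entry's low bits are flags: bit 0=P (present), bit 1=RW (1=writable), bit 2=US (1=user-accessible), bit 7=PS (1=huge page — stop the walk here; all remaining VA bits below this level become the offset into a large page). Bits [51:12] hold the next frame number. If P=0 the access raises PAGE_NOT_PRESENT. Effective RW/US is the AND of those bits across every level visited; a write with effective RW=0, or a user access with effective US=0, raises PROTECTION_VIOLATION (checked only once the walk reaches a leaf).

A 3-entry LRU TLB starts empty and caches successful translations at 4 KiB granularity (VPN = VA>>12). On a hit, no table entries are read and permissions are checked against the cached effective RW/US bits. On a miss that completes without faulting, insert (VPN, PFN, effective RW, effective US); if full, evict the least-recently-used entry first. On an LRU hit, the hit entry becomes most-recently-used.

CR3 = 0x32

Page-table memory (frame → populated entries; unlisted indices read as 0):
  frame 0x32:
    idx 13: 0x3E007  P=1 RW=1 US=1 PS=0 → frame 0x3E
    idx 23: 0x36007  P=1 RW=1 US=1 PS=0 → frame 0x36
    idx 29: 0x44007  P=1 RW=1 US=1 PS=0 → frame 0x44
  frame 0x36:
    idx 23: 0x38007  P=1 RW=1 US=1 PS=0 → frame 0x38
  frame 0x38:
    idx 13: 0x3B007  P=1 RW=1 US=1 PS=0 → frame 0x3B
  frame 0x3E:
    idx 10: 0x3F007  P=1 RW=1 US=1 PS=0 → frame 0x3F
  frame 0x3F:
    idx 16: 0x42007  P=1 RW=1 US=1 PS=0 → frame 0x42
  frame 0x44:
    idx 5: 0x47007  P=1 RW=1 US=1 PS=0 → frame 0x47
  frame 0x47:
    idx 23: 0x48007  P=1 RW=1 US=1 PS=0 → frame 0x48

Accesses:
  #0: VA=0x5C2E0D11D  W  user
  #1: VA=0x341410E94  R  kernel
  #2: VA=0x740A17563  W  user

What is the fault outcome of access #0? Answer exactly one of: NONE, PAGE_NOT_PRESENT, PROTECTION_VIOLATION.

Trace:
#0 VA=0x5C2E0D11D (w,user):
  L0: frame=0x32 idx=23 entry=0x36007 [P=1 RW=1 US=1 PS=0]
  L1: frame=0x36 idx=23 entry=0x38007 [P=1 RW=1 US=1 PS=0]
  L2: frame=0x38 idx=13 entry=0x3B007 [P=1 RW=1 US=1 PS=0]
  → PA=0x3B11D  (3 entries read)
#1 VA=0x341410E94 (r,kernel):
  L0: frame=0x32 idx=13 entry=0x3E007 [P=1 RW=1 US=1 PS=0]
  L1: frame=0x3E idx=10 entry=0x3F007 [P=1 RW=1 US=1 PS=0]
  L2: frame=0x3F idx=16 entry=0x42007 [P=1 RW=1 US=1 PS=0]
  → PA=0x42E94  (3 entries read)
#2 VA=0x740A17563 (w,user):
  L0: frame=0x32 idx=29 entry=0x44007 [P=1 RW=1 US=1 PS=0]
  L1: frame=0x44 idx=5 entry=0x47007 [P=1 RW=1 US=1 PS=0]
  L2: frame=0x47 idx=23 entry=0x48007 [P=1 RW=1 US=1 PS=0]
  → PA=0x48563  (3 entries read)

Access #0 fault: NONE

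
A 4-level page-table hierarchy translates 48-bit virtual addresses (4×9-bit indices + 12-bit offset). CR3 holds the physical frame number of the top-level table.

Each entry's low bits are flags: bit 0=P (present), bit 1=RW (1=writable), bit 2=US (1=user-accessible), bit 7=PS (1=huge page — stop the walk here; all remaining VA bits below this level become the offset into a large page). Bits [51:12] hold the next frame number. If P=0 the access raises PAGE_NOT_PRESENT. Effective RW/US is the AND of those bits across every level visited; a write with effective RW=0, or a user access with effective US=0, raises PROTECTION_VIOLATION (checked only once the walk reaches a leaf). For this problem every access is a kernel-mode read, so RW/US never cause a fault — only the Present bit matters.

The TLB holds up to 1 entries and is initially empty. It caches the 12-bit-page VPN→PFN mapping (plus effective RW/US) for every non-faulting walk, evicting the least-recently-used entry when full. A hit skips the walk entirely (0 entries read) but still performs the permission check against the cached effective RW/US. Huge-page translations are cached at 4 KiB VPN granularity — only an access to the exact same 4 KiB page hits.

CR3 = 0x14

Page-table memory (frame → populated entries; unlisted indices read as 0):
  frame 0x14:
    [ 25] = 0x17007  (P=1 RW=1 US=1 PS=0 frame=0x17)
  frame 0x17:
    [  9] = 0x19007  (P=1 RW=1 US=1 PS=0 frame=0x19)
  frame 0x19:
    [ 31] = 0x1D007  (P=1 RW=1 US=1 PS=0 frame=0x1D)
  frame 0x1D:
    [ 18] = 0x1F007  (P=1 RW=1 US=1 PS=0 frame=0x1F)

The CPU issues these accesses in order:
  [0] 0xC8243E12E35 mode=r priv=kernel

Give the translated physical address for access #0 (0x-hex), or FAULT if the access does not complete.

Trace:
#0 VA=0xC8243E12E35 (r,kernel):
  L0: frame=0x14 idx=25 entry=0x17007 [P=1 RW=1 US=1 PS=0]
  L1: frame=0x17 idx=9 entry=0x19007 [P=1 RW=1 US=1 PS=0]
  L2: frame=0x19 idx=31 entry=0x1D007 [P=1 RW=1 US=1 PS=0]
  L3: frame=0x1D idx=18 entry=0x1F007 [P=1 RW=1 US=1 PS=0]
  ✓ 0x1FE35  — 4 lookups

Access #0 PA: 0x1FE35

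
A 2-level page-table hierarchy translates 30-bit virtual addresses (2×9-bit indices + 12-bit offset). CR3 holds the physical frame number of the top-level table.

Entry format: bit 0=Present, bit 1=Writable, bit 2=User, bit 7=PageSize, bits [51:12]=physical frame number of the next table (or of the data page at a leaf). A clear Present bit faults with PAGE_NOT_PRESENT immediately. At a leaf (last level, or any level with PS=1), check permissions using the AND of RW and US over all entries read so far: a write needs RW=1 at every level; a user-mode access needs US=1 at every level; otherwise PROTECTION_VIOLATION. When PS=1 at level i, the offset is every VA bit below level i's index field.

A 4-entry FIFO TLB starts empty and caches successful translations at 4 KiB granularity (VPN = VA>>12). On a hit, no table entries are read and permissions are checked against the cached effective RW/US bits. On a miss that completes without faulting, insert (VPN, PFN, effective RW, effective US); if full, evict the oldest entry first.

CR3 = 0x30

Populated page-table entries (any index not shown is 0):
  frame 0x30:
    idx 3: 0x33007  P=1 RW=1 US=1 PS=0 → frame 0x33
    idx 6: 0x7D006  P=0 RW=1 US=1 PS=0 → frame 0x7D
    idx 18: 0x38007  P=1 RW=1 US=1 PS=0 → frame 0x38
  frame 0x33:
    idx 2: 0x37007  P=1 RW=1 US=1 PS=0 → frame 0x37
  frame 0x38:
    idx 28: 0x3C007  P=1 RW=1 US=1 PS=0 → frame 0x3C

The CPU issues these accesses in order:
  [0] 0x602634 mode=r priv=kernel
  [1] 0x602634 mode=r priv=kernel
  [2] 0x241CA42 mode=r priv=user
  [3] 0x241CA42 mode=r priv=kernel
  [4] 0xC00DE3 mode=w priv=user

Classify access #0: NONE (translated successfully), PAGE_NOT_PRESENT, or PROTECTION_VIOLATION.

Per-access translation:
#0 VA=0x602634 (r,kernel):
  [0] read 0x30 idx=3: raw=0x33007 flags P=1 W=1 U=1 S=0
  [1] read 0x33 idx=2: raw=0x37007 flags P=1 W=1 U=1 S=0
  → PA=0x37634  (2 entries read)
#1 VA=0x602634 (r,kernel):
  TLB hit vpn=0x602 → PA=0x37634
#2 VA=0x241CA42 (r,user):
  [0] read 0x30 idx=18: raw=0x38007 flags P=1 W=1 U=1 S=0
  [1] read 0x38 idx=28: raw=0x3C007 flags P=1 W=1 U=1 S=0
  → PA=0x3CA42  (2 entries read)
#3 VA=0x241CA42 (r,kernel):
  TLB hit vpn=0x241C → PA=0x3CA42
#4 VA=0xC00DE3 (w,user):
  [0] read 0x30 idx=6: raw=0x7D006 flags P=0 W=1 U=1 S=0
  ⇒ fault: PAGE_NOT_PRESENT  — 1 lookups

Access #0 fault: NONE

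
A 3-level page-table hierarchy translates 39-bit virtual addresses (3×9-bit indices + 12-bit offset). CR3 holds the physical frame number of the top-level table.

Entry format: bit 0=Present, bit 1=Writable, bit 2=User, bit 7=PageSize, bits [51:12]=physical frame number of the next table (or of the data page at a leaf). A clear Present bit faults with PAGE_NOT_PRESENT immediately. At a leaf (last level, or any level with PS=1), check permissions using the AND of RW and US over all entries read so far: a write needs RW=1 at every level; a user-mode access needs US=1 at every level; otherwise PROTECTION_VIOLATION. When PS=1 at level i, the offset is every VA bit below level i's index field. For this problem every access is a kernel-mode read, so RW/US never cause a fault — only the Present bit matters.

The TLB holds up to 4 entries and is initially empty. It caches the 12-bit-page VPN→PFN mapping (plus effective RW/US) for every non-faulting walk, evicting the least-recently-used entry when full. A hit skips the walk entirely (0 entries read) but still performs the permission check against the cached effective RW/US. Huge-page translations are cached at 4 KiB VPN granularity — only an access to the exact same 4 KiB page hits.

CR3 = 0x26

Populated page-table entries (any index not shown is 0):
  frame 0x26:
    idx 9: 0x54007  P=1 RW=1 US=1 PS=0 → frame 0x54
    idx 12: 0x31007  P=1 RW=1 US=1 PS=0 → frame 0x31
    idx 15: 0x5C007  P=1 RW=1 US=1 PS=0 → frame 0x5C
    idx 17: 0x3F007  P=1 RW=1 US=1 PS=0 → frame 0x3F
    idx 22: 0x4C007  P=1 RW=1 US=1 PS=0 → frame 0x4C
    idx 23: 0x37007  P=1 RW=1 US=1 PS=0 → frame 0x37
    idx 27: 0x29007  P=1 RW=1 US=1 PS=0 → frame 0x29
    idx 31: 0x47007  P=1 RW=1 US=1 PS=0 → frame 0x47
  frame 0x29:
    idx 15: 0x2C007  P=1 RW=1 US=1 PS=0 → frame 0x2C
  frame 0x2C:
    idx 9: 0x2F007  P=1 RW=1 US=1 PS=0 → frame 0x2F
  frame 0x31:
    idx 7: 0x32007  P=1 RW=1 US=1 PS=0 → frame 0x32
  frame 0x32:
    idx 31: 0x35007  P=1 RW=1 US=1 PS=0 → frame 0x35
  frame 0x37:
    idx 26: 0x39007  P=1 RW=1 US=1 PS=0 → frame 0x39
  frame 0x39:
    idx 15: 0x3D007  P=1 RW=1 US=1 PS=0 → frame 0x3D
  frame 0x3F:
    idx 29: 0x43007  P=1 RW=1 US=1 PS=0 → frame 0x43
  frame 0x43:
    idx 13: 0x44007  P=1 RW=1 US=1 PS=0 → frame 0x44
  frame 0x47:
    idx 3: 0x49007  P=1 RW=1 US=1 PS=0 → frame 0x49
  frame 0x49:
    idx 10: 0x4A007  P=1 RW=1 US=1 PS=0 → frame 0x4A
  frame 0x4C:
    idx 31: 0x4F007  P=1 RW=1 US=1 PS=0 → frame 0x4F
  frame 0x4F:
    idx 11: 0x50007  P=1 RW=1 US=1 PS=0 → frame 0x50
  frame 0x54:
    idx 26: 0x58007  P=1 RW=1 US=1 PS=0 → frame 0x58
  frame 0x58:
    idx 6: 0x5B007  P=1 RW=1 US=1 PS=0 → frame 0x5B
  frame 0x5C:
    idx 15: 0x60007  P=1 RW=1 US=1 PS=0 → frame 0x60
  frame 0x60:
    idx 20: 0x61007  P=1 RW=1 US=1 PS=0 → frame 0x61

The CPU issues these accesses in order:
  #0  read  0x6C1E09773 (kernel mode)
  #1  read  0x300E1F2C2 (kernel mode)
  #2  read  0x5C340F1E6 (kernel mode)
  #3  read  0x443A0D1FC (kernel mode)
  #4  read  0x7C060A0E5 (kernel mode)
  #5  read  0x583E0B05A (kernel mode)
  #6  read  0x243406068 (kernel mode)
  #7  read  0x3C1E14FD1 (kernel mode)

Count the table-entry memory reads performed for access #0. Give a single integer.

Walk each access:
#0 VA=0x6C1E09773 (r,kernel):
  lvl0: tbl 0x26, slot 27 ⇒ 0x29007 (P1/RW1/US1/PS0)
  lvl1: tbl 0x29, slot 15 ⇒ 0x2C007 (P1/RW1/US1/PS0)
  lvl2: tbl 0x2C, slot 9 ⇒ 0x2F007 (P1/RW1/US1/PS0)
  → PA=0x2F773  (3 entries read)
#1 VA=0x300E1F2C2 (r,kernel):
  lvl0: tbl 0x26, slot 12 ⇒ 0x31007 (P1/RW1/US1/PS0)
  lvl1: tbl 0x31, slot 7 ⇒ 0x32007 (P1/RW1/US1/PS0)
  lvl2: tbl 0x32, slot 31 ⇒ 0x35007 (P1/RW1/US1/PS0)
  → PA=0x352C2  (3 entries read)
#2 VA=0x5C340F1E6 (r,kernel):
  lvl0: tbl 0x26, slot 23 ⇒ 0x37007 (P1/RW1/US1/PS0)
  lvl1: tbl 0x37, slot 26 ⇒ 0x39007 (P1/RW1/US1/PS0)
  lvl2: tbl 0x39, slot 15 ⇒ 0x3D007 (P1/RW1/US1/PS0)
  → PA=0x3D1E6  (3 entries read)
#3 VA=0x443A0D1FC (r,kernel):
  lvl0: tbl 0x26, slot 17 ⇒ 0x3F007 (P1/RW1/US1/PS0)
  lvl1: tbl 0x3F, slot 29 ⇒ 0x43007 (P1/RW1/US1/PS0)
  lvl2: tbl 0x43, slot 13 ⇒ 0x44007 (P1/RW1/US1/PS0)
  → PA=0x441FC  (3 entries read)
#4 VA=0x7C060A0E5 (r,kernel):
  lvl0: tbl 0x26, slot 31 ⇒ 0x47007 (P1/RW1/US1/PS0)
  lvl1: tbl 0x47, slot 3 ⇒ 0x49007 (P1/RW1/US1/PS0)
  lvl2: tbl 0x49, slot 10 ⇒ 0x4A007 (P1/RW1/US1/PS0)
  → PA=0x4A0E5  (3 entries read)
#5 VA=0x583E0B05A (r,kernel):
  lvl0: tbl 0x26, slot 22 ⇒ 0x4C007 (P1/RW1/US1/PS0)
  lvl1: tbl 0x4C, slot 31 ⇒ 0x4F007 (P1/RW1/US1/PS0)
  lvl2: tbl 0x4F, slot 11 ⇒ 0x50007 (P1/RW1/US1/PS0)
  → PA=0x5005A  (3 entries read)
#6 VA=0x243406068 (r,kernel):
  lvl0: tbl 0x26, slot 9 ⇒ 0x54007 (P1/RW1/US1/PS0)
  lvl1: tbl 0x54, slot 26 ⇒ 0x58007 (P1/RW1/US1/PS0)
  lvl2: tbl 0x58, slot 6 ⇒ 0x5B007 (P1/RW1/US1/PS0)
  → PA=0x5B068  (3 entries read)
#7 VA=0x3C1E14FD1 (r,kernel):
  lvl0: tbl 0x26, slot 15 ⇒ 0x5C007 (P1/RW1/US1/PS0)
  lvl1: tbl 0x5C, slot 15 ⇒ 0x60007 (P1/RW1/US1/PS0)
  lvl2: tbl 0x60, slot 20 ⇒ 0x61007 (P1/RW1/US1/PS0)
  → PA=0x61FD1  (3 entries read)

Entries read for #0: 3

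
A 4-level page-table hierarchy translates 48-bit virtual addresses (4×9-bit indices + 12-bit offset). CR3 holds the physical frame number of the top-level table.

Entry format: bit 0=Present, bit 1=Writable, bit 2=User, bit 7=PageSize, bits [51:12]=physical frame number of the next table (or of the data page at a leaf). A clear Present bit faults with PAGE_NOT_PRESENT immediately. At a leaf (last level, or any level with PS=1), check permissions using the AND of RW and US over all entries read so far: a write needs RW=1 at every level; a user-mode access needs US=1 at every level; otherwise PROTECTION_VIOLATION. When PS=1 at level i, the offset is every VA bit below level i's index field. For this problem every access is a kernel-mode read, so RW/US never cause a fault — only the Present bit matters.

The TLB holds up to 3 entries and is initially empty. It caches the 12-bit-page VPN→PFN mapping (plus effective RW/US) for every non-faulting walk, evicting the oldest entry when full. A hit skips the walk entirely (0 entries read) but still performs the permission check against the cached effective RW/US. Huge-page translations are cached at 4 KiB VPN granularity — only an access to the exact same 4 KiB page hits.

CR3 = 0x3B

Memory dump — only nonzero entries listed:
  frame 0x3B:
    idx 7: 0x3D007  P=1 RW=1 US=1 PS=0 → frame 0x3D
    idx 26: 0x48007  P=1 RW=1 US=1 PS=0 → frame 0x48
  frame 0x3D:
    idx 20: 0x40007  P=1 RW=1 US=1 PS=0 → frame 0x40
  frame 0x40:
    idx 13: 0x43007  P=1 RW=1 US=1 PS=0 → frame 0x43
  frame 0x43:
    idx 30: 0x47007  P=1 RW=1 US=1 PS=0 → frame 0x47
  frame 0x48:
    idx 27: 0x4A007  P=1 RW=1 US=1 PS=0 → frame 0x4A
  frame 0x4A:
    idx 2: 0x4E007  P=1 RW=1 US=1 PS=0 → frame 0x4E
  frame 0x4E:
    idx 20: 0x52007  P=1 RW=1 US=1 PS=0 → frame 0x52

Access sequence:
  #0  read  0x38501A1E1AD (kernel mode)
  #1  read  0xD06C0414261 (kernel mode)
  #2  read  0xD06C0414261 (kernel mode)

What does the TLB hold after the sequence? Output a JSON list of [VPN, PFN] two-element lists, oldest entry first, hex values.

Per-access translation:
#0 VA=0x38501A1E1AD (r,kernel):
  L0: frame=0x3B idx=7 entry=0x3D007 [P=1 RW=1 US=1 PS=0]
  L1: frame=0x3D idx=20 entry=0x40007 [P=1 RW=1 US=1 PS=0]
  L2: frame=0x40 idx=13 entry=0x43007 [P=1 RW=1 US=1 PS=0]
  L3: frame=0x43 idx=30 entry=0x47007 [P=1 RW=1 US=1 PS=0]
  ⇒ phys 0x471AD  [4 reads]
#1 VA=0xD06C0414261 (r,kernel):
  L0: frame=0x3B idx=26 entry=0x48007 [P=1 RW=1 US=1 PS=0]
  L1: frame=0x48 idx=27 entry=0x4A007 [P=1 RW=1 US=1 PS=0]
  L2: frame=0x4A idx=2 entry=0x4E007 [P=1 RW=1 US=1 PS=0]
  L3: frame=0x4E idx=20 entry=0x52007 [P=1 RW=1 US=1 PS=0]
  ⇒ phys 0x52261  [4 reads]
#2 VA=0xD06C0414261 (r,kernel):
  TLB hit vpn=0xD06C0414 → PA=0x52261

TLB: [["0x38501A1E", "0x47"], ["0xD06C0414", "0x52"]]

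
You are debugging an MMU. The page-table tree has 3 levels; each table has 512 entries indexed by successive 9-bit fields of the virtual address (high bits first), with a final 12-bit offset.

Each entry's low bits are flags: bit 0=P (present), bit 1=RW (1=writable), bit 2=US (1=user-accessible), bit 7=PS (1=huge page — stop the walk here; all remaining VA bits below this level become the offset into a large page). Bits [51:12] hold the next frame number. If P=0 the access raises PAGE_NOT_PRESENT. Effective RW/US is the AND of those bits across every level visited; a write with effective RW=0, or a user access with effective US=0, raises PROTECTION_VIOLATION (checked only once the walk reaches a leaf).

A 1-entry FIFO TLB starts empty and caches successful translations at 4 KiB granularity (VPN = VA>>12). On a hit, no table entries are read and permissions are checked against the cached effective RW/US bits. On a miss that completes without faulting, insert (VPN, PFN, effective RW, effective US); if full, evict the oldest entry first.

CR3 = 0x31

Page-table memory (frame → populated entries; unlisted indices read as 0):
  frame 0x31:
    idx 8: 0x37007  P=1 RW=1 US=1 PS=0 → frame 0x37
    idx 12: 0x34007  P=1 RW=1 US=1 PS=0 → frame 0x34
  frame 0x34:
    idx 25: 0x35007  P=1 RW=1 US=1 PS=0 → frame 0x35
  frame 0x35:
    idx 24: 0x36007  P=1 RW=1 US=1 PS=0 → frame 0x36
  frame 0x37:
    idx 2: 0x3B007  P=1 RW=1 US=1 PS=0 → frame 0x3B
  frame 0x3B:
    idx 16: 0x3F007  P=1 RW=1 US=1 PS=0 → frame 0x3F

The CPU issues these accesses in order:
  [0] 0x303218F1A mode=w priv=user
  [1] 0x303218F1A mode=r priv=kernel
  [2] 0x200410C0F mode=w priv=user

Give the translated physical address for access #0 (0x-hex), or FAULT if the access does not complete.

Walk each access:
#0 VA=0x303218F1A (w,user):
  L0: frame=0x31 idx=12 entry=0x34007 [P=1 RW=1 US=1 PS=0]
  L1: frame=0x34 idx=25 entry=0x35007 [P=1 RW=1 US=1 PS=0]
  L2: frame=0x35 idx=24 entry=0x36007 [P=1 RW=1 US=1 PS=0]
  ✓ 0x36F1A  — 3 lookups
#1 VA=0x303218F1A (r,kernel):
  TLB hit vpn=0x303218 → PA=0x36F1A
#2 VA=0x200410C0F (w,user):
  L0: frame=0x31 idx=8 entry=0x37007 [P=1 RW=1 US=1 PS=0]
  L1: frame=0x37 idx=2 entry=0x3B007 [P=1 RW=1 US=1 PS=0]
  L2: frame=0x3B idx=16 entry=0x3F007 [P=1 RW=1 US=1 PS=0]
  ✓ 0x3FC0F  — 3 lookups

Access #0 PA: 0x36F1A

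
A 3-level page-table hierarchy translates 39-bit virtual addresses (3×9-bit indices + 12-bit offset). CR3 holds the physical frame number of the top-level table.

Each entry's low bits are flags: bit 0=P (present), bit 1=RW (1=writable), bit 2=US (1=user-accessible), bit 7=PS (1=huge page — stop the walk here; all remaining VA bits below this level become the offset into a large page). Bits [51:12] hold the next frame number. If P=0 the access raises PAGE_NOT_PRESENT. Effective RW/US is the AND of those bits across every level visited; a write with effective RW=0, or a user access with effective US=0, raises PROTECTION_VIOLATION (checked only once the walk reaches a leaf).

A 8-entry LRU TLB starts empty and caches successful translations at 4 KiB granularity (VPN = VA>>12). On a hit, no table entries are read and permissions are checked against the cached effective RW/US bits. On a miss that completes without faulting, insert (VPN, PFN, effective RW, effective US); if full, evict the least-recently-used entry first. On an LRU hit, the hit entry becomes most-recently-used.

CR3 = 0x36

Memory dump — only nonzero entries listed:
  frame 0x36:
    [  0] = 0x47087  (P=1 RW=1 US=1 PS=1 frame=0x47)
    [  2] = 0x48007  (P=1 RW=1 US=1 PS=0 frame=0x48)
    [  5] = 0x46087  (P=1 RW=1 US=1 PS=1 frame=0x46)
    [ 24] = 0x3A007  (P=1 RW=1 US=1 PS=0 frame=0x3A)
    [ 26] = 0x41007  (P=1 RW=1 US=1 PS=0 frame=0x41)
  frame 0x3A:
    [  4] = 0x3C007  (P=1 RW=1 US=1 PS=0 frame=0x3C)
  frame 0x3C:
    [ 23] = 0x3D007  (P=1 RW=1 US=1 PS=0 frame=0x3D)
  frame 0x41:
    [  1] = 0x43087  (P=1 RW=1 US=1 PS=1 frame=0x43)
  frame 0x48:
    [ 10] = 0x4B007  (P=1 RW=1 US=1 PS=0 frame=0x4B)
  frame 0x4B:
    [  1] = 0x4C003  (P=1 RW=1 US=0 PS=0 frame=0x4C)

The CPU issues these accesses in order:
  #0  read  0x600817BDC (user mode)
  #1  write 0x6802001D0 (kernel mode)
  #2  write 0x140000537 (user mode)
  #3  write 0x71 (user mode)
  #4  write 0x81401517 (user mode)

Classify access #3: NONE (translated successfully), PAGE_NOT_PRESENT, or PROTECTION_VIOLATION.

Per-access translation:
#0 VA=0x600817BDC (r,user):
  lvl0: tbl 0x36, slot 24 ⇒ 0x3A007 (P1/RW1/US1/PS0)
  lvl1: tbl 0x3A, slot 4 ⇒ 0x3C007 (P1/RW1/US1/PS0)
  lvl2: tbl 0x3C, slot 23 ⇒ 0x3D007 (P1/RW1/US1/PS0)
  ⇒ phys 0x3DBDC  [3 reads]
#1 VA=0x6802001D0 (w,kernel):
  lvl0: tbl 0x36, slot 26 ⇒ 0x41007 (P1/RW1/US1/PS0)
  lvl1: tbl 0x41, slot 1 ⇒ 0x43087 (P1/RW1/US1/PS1)
  ⇒ phys 0x431D0 (huge @L1)  [2 reads]
#2 VA=0x140000537 (w,user):
  lvl0: tbl 0x36, slot 5 ⇒ 0x46087 (P1/RW1/US1/PS1)
  ⇒ phys 0x46537 (huge @L0)  [1 reads]
#3 VA=0x71 (w,user):
  lvl0: tbl 0x36, slot 0 ⇒ 0x47087 (P1/RW1/US1/PS1)
  ⇒ phys 0x47071 (huge @L0)  [1 reads]
#4 VA=0x81401517 (w,user):
  lvl0: tbl 0x36, slot 2 ⇒ 0x48007 (P1/RW1/US1/PS0)
  lvl1: tbl 0x48, slot 10 ⇒ 0x4B007 (P1/RW1/US1/PS0)
  lvl2: tbl 0x4B, slot 1 ⇒ 0x4C003 (P1/RW1/US0/PS0)
  ⇒ fault: PROTECTION_VIOLATION  — 3 lookups

Access #3 fault: NONE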